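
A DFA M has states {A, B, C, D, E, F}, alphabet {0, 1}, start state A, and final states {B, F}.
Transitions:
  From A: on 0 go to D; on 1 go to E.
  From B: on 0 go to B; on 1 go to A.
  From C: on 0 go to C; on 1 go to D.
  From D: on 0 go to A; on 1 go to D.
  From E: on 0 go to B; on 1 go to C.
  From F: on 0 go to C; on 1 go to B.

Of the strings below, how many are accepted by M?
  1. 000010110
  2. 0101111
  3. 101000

1

000010110: accepted
0101111: rejected
101000: rejected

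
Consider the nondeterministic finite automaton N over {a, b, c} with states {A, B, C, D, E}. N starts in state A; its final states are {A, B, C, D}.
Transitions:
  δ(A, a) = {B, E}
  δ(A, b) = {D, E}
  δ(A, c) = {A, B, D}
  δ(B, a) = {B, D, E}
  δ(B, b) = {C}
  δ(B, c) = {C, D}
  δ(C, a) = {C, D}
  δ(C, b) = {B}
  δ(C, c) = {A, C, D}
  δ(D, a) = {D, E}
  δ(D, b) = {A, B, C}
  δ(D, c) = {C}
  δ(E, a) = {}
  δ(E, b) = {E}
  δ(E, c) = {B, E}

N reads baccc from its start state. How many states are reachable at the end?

5

Start: {A}
read b: {D, E}
read a: {D, E}
read c: {B, C, E}
read c: {A, B, C, D, E}
read c: {A, B, C, D, E}
Final reachable set {A, B, C, D, E} has 5 states.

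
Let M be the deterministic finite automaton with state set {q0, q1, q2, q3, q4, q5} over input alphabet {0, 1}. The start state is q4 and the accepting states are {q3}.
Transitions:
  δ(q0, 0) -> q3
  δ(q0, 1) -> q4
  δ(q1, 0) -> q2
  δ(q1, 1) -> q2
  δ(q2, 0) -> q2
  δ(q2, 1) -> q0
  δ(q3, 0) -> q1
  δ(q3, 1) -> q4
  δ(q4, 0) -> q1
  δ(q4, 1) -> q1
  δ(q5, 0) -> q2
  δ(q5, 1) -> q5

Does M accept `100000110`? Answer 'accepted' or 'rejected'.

rejected

q4 --1--> q1
q1 --0--> q2
q2 --0--> q2
q2 --0--> q2
q2 --0--> q2
q2 --0--> q2
q2 --1--> q0
q0 --1--> q4
q4 --0--> q1
End in state q1, which is not an accepting state.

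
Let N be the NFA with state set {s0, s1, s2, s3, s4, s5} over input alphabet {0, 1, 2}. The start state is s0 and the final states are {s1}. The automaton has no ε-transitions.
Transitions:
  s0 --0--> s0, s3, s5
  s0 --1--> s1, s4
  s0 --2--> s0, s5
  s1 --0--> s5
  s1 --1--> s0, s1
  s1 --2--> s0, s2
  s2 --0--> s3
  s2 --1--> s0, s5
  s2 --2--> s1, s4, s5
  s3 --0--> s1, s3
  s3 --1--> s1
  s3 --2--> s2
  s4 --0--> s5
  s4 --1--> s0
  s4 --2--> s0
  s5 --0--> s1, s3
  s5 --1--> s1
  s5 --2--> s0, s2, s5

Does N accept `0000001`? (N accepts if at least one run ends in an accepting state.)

accepted

Start: {s0}
read 0: {s0, s3, s5}
read 0: {s0, s1, s3, s5}
read 0: {s0, s1, s3, s5}
read 0: {s0, s1, s3, s5}
read 0: {s0, s1, s3, s5}
read 0: {s0, s1, s3, s5}
read 1: {s0, s1, s4}
Reachable ∩ accepting = {s1} — nonempty.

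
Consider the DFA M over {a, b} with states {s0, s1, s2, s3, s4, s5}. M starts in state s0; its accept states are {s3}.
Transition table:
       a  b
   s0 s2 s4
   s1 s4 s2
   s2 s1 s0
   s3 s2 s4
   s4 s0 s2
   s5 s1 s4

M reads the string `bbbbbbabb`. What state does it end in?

s0 --b--> s4
s4 --b--> s2
s2 --b--> s0
s0 --b--> s4
s4 --b--> s2
s2 --b--> s0
s0 --a--> s2
s2 --b--> s0
s0 --b--> s4

s4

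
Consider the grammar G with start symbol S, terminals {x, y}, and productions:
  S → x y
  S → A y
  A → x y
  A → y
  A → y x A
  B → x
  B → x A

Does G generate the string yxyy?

yes

S ⇒ Ay ⇒ yxAy ⇒ yxyy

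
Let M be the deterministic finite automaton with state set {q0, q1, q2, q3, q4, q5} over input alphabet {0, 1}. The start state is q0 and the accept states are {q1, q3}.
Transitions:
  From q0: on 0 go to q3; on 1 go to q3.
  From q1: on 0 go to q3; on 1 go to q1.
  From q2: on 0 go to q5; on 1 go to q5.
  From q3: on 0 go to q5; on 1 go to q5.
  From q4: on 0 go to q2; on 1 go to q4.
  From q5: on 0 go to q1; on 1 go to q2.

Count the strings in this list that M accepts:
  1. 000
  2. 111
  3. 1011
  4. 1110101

1

000: accepted
111: rejected
1011: rejected
1110101: rejected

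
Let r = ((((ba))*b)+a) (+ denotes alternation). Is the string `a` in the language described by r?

The right alternative a matches a.

yes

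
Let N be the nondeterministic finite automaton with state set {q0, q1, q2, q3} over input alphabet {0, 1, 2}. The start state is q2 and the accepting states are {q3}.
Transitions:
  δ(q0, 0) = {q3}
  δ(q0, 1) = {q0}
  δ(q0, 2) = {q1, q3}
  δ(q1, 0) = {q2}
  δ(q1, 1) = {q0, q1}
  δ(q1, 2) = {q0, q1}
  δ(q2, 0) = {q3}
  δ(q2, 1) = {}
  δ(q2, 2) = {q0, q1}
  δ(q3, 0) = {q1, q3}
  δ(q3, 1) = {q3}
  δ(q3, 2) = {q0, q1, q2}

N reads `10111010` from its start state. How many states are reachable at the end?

Start: {q2}
read 1: {}
The reachable set is empty and stays empty for the remaining 7 symbols.
Final reachable set {} has 0 states.

0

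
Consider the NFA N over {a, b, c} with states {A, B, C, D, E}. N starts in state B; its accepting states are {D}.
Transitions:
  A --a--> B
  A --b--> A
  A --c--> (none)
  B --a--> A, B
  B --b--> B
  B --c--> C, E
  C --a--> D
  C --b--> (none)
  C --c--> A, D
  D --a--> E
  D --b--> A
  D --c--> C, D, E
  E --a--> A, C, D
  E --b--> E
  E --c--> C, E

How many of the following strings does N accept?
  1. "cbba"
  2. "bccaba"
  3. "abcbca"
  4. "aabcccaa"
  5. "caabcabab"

4

"cbba": accepted
"bccaba": accepted
"abcbca": accepted
"aabcccaa": accepted
"caabcabab": rejected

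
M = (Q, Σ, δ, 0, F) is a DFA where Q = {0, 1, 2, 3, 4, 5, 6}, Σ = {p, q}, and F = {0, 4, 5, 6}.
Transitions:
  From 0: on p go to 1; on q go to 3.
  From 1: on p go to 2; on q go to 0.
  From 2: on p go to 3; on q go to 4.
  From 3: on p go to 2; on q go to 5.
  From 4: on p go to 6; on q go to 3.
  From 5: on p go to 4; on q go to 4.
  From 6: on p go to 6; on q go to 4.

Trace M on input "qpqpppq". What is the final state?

0 --q--> 3
3 --p--> 2
2 --q--> 4
4 --p--> 6
6 --p--> 6
6 --p--> 6
6 --q--> 4

4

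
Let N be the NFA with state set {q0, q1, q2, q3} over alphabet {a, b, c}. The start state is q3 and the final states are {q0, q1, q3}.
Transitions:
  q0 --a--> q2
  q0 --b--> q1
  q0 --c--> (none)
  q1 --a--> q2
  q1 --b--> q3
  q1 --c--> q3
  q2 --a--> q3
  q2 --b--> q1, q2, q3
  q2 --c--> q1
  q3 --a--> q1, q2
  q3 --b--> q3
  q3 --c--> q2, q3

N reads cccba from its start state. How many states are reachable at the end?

3

Start: {q3}
read c: {q2, q3}
read c: {q1, q2, q3}
read c: {q1, q2, q3}
read b: {q1, q2, q3}
read a: {q1, q2, q3}
Final reachable set {q1, q2, q3} has 3 states.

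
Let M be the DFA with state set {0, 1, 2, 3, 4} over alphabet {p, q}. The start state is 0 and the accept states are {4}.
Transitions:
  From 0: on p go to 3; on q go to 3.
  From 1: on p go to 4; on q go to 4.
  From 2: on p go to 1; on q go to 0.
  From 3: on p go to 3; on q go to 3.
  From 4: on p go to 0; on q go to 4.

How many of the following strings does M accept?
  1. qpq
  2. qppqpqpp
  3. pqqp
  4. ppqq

qpq: rejected
qppqpqpp: rejected
pqqp: rejected
ppqq: rejected

0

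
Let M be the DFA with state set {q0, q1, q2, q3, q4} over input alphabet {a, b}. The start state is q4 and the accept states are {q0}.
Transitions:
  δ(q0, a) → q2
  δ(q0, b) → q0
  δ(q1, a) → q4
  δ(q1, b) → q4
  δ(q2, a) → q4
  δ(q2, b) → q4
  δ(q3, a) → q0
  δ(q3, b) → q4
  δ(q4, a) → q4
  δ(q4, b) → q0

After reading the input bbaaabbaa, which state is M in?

q4 --b--> q0
q0 --b--> q0
q0 --a--> q2
q2 --a--> q4
q4 --a--> q4
q4 --b--> q0
q0 --b--> q0
q0 --a--> q2
q2 --a--> q4

q4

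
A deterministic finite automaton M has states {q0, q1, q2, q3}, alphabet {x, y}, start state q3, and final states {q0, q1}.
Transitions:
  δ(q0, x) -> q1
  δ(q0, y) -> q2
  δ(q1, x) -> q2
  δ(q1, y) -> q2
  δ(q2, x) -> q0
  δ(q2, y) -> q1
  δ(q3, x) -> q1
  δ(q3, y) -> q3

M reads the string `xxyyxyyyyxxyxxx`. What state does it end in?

q2

q3 --x--> q1
q1 --x--> q2
q2 --y--> q1
q1 --y--> q2
q2 --x--> q0
q0 --y--> q2
q2 --y--> q1
q1 --y--> q2
q2 --y--> q1
q1 --x--> q2
q2 --x--> q0
q0 --y--> q2
q2 --x--> q0
q0 --x--> q1
q1 --x--> q2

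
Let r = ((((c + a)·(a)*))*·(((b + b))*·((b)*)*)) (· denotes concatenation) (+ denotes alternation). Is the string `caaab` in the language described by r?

yes

Split as caaa·b: (((c+a)·(a)*))* matches caaa and (((b+b))*·((b)*)*) matches b.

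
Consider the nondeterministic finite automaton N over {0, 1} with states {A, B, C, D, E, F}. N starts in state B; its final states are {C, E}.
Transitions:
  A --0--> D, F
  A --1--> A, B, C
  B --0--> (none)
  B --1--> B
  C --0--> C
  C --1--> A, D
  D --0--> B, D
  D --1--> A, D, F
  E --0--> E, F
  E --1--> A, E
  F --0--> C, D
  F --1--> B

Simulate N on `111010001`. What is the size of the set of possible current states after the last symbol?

Start: {B}
read 1: {B}
read 1: {B}
read 1: {B}
read 0: {}
The reachable set is empty and stays empty for the remaining 5 symbols.
Final reachable set {} has 0 states.

0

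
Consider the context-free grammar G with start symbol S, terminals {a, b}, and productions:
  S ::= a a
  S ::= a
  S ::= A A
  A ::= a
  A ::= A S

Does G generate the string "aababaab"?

no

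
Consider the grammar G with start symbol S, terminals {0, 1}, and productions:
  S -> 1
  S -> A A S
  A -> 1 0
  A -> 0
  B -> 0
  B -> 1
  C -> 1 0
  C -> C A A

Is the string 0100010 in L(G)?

no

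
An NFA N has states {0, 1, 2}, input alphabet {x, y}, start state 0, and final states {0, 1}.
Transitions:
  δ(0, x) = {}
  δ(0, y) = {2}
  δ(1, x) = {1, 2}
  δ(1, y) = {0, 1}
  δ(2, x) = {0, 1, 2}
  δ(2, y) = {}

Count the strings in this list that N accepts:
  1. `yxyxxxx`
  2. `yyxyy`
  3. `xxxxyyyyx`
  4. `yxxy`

`yxyxxxx`: accepted
`yyxyy`: rejected
`xxxxyyyyx`: rejected
`yxxy`: accepted

2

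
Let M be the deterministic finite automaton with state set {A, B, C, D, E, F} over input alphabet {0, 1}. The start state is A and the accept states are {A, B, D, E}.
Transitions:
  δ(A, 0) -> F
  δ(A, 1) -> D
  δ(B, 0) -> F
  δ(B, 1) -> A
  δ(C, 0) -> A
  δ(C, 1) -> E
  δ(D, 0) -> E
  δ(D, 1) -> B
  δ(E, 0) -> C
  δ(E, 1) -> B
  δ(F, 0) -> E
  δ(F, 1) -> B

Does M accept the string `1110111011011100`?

rejected

A --1--> D
D --1--> B
B --1--> A
A --0--> F
F --1--> B
B --1--> A
A --1--> D
D --0--> E
E --1--> B
B --1--> A
A --0--> F
F --1--> B
B --1--> A
A --1--> D
D --0--> E
E --0--> C
End in state C, which is not an accepting state.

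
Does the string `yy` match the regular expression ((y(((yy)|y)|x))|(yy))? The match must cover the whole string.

yes

The left alternative (y(((yy)|y)|x)) matches yy.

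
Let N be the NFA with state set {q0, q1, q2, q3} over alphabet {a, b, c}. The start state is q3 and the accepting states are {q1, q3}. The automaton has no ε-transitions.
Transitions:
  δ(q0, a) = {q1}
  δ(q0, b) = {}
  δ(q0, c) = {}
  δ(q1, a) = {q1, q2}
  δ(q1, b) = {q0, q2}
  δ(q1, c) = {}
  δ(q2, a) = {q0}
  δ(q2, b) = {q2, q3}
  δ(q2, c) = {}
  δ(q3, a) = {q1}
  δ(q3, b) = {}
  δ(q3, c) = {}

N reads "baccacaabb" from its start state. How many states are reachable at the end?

Start: {q3}
read b: {}
The reachable set is empty and stays empty for the remaining 9 symbols.
Final reachable set {} has 0 states.

0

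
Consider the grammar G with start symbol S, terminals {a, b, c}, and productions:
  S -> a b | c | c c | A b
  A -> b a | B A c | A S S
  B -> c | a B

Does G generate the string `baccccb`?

yes

S ⇒ Ab ⇒ ASSb ⇒ baSSb ⇒ baccSb ⇒ baccccb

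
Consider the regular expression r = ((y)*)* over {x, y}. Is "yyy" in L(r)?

Split into 3 pieces y · y · y; each matches (y)*.

yes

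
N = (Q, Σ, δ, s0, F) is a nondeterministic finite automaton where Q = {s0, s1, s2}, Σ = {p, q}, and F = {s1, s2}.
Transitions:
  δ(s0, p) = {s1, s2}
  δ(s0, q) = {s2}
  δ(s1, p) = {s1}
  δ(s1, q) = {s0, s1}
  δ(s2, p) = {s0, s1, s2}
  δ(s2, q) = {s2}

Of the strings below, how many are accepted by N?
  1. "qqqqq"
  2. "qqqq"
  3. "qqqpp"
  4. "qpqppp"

"qqqqq": accepted
"qqqq": accepted
"qqqpp": accepted
"qpqppp": accepted

4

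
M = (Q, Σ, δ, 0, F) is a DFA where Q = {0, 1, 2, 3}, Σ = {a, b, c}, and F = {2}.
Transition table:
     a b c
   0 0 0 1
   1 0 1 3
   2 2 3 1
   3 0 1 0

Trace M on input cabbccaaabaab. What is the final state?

0

0 --c--> 1
1 --a--> 0
0 --b--> 0
0 --b--> 0
0 --c--> 1
1 --c--> 3
3 --a--> 0
0 --a--> 0
0 --a--> 0
0 --b--> 0
0 --a--> 0
0 --a--> 0
0 --b--> 0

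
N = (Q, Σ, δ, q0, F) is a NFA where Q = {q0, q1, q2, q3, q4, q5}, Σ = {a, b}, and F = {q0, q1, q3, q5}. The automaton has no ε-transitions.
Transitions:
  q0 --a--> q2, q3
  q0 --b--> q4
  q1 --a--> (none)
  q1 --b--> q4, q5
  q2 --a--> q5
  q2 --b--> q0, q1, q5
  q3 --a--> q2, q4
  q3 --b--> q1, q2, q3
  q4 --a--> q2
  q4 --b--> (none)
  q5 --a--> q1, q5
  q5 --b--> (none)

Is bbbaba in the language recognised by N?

Start: {q0}
read b: {q4}
read b: {}
The reachable set is empty and stays empty for the remaining 4 symbols.
Reachable ∩ accepting = {} — empty.

rejected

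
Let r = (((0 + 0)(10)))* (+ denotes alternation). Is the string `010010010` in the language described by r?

Split into 3 pieces 010 · 010 · 010; each matches ((0+0)(10)).

yes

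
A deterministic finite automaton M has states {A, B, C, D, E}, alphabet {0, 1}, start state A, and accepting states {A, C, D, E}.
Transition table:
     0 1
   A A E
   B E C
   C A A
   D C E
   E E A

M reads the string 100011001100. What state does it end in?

E

A --1--> E
E --0--> E
E --0--> E
E --0--> E
E --1--> A
A --1--> E
E --0--> E
E --0--> E
E --1--> A
A --1--> E
E --0--> E
E --0--> E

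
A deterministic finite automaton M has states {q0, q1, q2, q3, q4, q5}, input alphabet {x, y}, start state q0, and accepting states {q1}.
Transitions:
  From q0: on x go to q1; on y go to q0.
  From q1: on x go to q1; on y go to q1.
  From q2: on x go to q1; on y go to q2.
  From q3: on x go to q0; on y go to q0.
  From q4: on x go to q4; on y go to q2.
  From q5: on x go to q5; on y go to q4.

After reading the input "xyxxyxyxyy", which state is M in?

q1

q0 --x--> q1
q1 --y--> q1
q1 --x--> q1
q1 --x--> q1
q1 --y--> q1
q1 --x--> q1
q1 --y--> q1
q1 --x--> q1
q1 --y--> q1
q1 --y--> q1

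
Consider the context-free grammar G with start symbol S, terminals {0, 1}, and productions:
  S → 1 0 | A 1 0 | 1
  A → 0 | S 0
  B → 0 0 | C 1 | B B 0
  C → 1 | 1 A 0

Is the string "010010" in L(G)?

yes

S ⇒ A10 ⇒ S010 ⇒ A10010 ⇒ 010010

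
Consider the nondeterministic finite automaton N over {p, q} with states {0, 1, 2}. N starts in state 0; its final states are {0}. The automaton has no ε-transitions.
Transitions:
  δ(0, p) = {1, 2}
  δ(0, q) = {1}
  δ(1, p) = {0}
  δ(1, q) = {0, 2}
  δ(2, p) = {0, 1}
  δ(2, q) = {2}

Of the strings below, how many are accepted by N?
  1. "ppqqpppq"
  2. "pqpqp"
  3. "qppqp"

3

"ppqqpppq": accepted
"pqpqp": accepted
"qppqp": accepted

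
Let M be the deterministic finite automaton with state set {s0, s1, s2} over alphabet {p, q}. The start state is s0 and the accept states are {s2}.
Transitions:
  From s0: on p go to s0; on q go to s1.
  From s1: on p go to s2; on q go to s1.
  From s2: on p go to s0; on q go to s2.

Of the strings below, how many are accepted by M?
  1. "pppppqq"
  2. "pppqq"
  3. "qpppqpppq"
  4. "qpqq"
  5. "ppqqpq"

"pppppqq": rejected
"pppqq": rejected
"qpppqpppq": rejected
"qpqq": accepted
"ppqqpq": accepted

2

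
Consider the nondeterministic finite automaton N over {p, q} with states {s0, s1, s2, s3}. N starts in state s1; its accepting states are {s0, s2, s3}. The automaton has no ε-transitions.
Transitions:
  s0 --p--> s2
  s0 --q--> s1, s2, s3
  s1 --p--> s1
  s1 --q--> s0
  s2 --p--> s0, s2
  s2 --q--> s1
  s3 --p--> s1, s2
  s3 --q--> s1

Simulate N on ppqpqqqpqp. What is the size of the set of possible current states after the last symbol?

3

Start: {s1}
read p: {s1}
read p: {s1}
read q: {s0}
read p: {s2}
read q: {s1}
read q: {s0}
read q: {s1, s2, s3}
read p: {s0, s1, s2}
read q: {s0, s1, s2, s3}
read p: {s0, s1, s2}
Final reachable set {s0, s1, s2} has 3 states.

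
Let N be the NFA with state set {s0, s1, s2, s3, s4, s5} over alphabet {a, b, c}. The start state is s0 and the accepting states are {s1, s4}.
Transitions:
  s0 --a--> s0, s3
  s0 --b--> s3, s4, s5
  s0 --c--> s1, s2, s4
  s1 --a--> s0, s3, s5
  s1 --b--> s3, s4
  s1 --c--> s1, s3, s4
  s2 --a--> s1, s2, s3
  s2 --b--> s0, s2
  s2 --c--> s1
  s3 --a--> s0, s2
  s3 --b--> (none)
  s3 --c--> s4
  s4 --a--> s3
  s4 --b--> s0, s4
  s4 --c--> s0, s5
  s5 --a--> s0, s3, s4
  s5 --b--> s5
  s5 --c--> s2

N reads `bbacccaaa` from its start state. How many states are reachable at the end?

6

Start: {s0}
read b: {s3, s4, s5}
read b: {s0, s4, s5}
read a: {s0, s3, s4}
read c: {s0, s1, s2, s4, s5}
read c: {s0, s1, s2, s3, s4, s5}
read c: {s0, s1, s2, s3, s4, s5}
read a: {s0, s1, s2, s3, s4, s5}
read a: {s0, s1, s2, s3, s4, s5}
read a: {s0, s1, s2, s3, s4, s5}
Final reachable set {s0, s1, s2, s3, s4, s5} has 6 states.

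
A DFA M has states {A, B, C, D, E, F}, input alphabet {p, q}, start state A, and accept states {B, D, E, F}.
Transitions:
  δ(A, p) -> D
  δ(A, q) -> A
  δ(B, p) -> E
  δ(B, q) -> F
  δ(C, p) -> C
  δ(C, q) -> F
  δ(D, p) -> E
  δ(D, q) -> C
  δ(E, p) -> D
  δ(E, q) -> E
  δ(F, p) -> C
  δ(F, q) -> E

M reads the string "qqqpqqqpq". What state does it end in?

C

A --q--> A
A --q--> A
A --q--> A
A --p--> D
D --q--> C
C --q--> F
F --q--> E
E --p--> D
D --q--> C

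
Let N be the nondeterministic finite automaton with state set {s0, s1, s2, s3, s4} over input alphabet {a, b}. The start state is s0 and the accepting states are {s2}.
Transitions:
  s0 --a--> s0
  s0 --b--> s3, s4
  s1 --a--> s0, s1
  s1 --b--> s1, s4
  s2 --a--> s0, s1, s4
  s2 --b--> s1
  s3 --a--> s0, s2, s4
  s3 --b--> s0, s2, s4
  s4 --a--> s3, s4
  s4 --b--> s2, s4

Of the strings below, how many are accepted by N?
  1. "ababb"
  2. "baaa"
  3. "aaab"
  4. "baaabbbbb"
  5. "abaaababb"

"ababb": accepted
"baaa": accepted
"aaab": rejected
"baaabbbbb": accepted
"abaaababb": accepted

4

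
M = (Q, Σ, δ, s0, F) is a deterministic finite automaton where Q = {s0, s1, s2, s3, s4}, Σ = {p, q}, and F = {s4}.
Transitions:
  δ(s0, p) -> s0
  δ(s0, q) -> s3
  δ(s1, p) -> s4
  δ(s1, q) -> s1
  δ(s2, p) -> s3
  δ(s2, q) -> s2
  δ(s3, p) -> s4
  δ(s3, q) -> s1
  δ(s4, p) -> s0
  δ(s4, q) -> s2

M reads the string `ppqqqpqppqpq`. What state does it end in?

s1

s0 --p--> s0
s0 --p--> s0
s0 --q--> s3
s3 --q--> s1
s1 --q--> s1
s1 --p--> s4
s4 --q--> s2
s2 --p--> s3
s3 --p--> s4
s4 --q--> s2
s2 --p--> s3
s3 --q--> s1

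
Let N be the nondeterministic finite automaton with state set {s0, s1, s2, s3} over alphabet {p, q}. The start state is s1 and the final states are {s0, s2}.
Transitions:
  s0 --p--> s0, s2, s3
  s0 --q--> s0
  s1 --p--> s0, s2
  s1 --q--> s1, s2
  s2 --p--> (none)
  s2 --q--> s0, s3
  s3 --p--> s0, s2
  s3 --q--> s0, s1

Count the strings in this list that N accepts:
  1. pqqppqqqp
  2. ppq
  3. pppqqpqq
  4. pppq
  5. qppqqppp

pqqppqqqp: accepted
ppq: accepted
pppqqpqq: accepted
pppq: accepted
qppqqppp: accepted

5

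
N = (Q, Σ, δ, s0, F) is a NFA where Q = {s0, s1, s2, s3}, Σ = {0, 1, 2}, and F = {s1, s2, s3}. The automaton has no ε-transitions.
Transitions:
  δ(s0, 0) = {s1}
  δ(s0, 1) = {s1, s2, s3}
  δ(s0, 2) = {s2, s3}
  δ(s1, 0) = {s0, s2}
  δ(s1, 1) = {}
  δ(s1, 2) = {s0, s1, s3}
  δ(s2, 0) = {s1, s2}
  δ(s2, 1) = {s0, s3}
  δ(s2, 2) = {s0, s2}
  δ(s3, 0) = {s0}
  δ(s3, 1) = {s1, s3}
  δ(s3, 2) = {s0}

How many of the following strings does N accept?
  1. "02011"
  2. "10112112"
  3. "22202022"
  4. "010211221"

3

"02011": accepted
"10112112": accepted
"22202022": accepted
"010211221": rejected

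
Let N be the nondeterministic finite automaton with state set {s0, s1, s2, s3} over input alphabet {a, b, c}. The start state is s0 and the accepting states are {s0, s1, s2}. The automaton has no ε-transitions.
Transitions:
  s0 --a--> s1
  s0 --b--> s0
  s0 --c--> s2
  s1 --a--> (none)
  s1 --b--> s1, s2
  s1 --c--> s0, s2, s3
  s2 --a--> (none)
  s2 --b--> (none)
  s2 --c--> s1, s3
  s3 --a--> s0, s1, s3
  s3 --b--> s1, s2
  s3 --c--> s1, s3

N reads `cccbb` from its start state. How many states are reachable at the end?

Start: {s0}
read c: {s2}
read c: {s1, s3}
read c: {s0, s1, s2, s3}
read b: {s0, s1, s2}
read b: {s0, s1, s2}
Final reachable set {s0, s1, s2} has 3 states.

3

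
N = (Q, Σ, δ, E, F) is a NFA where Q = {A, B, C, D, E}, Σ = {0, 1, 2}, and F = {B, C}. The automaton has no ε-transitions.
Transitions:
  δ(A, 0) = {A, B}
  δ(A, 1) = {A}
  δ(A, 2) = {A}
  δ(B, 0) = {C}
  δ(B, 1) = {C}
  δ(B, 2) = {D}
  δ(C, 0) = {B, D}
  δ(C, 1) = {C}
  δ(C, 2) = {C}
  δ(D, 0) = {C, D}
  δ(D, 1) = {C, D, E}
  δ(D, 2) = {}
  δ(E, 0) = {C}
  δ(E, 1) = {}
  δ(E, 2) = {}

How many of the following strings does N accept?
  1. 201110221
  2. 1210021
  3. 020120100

1

201110221: rejected
1210021: rejected
020120100: accepted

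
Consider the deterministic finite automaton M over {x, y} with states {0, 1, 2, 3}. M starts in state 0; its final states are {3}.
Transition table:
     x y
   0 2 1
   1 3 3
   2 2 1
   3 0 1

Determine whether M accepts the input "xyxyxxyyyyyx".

accepted

0 --x--> 2
2 --y--> 1
1 --x--> 3
3 --y--> 1
1 --x--> 3
3 --x--> 0
0 --y--> 1
1 --y--> 3
3 --y--> 1
1 --y--> 3
3 --y--> 1
1 --x--> 3
End in state 3, which is an accepting state.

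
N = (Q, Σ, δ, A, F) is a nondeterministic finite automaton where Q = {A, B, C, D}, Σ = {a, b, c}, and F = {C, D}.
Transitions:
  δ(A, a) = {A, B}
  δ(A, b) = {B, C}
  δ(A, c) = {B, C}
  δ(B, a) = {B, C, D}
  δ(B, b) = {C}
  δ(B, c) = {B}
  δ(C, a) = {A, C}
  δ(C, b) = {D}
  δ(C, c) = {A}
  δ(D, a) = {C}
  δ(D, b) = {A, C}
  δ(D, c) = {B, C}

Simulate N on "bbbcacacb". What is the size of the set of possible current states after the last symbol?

Start: {A}
read b: {B, C}
read b: {C, D}
read b: {A, C, D}
read c: {A, B, C}
read a: {A, B, C, D}
read c: {A, B, C}
read a: {A, B, C, D}
read c: {A, B, C}
read b: {B, C, D}
Final reachable set {B, C, D} has 3 states.

3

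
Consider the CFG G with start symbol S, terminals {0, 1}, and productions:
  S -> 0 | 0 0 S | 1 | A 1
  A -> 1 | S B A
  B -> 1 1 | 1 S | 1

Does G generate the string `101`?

no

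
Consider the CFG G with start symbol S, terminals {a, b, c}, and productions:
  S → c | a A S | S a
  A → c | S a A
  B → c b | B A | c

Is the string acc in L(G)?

yes

S ⇒ aAS ⇒ acS ⇒ acc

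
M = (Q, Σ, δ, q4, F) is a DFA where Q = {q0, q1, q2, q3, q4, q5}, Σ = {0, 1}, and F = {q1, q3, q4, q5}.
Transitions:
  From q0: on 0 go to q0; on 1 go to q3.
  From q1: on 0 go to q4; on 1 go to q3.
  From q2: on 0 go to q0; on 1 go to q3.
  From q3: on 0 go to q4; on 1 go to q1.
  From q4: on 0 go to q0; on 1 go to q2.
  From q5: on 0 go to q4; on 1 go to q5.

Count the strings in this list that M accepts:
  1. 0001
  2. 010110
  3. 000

2

0001: accepted
010110: accepted
000: rejected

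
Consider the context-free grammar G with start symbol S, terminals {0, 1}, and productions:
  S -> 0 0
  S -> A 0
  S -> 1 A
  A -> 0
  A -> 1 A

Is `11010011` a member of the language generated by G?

no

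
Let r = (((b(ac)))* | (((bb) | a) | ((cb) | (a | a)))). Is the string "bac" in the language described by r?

yes

The left alternative ((b(ac)))* matches bac.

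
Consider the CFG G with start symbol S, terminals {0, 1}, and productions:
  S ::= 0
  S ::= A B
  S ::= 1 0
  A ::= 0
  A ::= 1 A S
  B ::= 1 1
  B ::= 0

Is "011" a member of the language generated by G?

S ⇒ AB ⇒ 0B ⇒ 011

yes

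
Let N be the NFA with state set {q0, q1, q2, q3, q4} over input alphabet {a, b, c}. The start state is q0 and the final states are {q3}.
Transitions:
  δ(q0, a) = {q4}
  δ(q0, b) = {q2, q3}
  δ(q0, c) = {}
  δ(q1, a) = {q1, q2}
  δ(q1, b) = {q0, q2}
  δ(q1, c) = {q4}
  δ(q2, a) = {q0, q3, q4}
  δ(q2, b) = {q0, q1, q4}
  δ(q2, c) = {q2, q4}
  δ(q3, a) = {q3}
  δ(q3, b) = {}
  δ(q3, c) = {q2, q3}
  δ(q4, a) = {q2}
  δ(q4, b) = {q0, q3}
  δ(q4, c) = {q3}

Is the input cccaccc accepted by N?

rejected

Start: {q0}
read c: {}
The reachable set is empty and stays empty for the remaining 6 symbols.
Reachable ∩ accepting = {} — empty.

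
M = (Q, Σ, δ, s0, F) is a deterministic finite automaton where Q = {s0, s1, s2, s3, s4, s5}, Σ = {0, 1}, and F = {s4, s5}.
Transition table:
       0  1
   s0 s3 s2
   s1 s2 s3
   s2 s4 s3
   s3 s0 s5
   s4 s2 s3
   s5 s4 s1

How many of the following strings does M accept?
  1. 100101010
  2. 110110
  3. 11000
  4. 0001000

1

100101010: rejected
110110: rejected
11000: rejected
0001000: accepted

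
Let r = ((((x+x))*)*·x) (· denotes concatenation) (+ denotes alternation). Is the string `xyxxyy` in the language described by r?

no

No split of xyxxyy into u·v has (((x+x))*)* matching u and x matching v.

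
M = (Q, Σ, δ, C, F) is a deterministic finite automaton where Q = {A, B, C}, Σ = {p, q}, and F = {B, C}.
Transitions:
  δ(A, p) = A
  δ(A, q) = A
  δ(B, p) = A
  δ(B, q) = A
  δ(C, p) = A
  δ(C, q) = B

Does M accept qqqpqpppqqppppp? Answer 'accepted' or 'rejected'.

C --q--> B
B --q--> A
A --q--> A
A --p--> A
A --q--> A
A --p--> A
A --p--> A
A --p--> A
A --q--> A
A --q--> A
A --p--> A
A --p--> A
A --p--> A
A --p--> A
A --p--> A
End in state A, which is not an accepting state.

rejected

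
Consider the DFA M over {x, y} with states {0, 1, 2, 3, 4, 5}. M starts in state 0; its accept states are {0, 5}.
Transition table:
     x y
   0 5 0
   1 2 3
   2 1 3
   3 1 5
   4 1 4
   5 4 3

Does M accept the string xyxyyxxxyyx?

rejected

0 --x--> 5
5 --y--> 3
3 --x--> 1
1 --y--> 3
3 --y--> 5
5 --x--> 4
4 --x--> 1
1 --x--> 2
2 --y--> 3
3 --y--> 5
5 --x--> 4
End in state 4, which is not an accepting state.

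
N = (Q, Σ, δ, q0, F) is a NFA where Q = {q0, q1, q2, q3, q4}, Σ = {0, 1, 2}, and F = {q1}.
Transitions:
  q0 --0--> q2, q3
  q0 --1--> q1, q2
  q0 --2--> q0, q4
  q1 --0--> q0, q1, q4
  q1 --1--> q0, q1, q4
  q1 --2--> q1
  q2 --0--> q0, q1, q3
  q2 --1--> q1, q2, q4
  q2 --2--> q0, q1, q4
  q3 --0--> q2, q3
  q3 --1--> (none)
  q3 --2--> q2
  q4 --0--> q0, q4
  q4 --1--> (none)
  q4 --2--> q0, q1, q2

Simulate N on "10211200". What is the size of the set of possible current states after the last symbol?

Start: {q0}
read 1: {q1, q2}
read 0: {q0, q1, q3, q4}
read 2: {q0, q1, q2, q4}
read 1: {q0, q1, q2, q4}
read 1: {q0, q1, q2, q4}
read 2: {q0, q1, q2, q4}
read 0: {q0, q1, q2, q3, q4}
read 0: {q0, q1, q2, q3, q4}
Final reachable set {q0, q1, q2, q3, q4} has 5 states.

5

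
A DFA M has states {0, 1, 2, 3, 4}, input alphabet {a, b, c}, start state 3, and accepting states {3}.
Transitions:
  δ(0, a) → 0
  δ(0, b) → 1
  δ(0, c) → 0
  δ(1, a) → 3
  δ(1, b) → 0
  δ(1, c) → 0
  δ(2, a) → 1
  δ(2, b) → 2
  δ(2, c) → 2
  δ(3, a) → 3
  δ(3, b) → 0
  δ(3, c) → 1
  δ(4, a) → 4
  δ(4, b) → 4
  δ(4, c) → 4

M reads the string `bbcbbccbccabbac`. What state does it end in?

0

3 --b--> 0
0 --b--> 1
1 --c--> 0
0 --b--> 1
1 --b--> 0
0 --c--> 0
0 --c--> 0
0 --b--> 1
1 --c--> 0
0 --c--> 0
0 --a--> 0
0 --b--> 1
1 --b--> 0
0 --a--> 0
0 --c--> 0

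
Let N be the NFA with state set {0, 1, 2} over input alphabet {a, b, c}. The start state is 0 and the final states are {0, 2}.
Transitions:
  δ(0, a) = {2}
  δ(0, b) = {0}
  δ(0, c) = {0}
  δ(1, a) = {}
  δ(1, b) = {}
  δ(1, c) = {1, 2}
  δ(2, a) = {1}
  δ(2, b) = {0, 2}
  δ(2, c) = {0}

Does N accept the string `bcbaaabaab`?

rejected

Start: {0}
read b: {0}
read c: {0}
read b: {0}
read a: {2}
read a: {1}
read a: {}
The reachable set is empty and stays empty for the remaining 4 symbols.
Reachable ∩ accepting = {} — empty.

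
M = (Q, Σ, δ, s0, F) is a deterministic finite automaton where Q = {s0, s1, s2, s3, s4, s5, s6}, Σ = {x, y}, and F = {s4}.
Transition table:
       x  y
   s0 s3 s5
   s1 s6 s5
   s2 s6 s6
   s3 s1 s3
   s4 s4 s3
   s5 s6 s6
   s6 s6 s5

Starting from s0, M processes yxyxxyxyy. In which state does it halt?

s6

s0 --y--> s5
s5 --x--> s6
s6 --y--> s5
s5 --x--> s6
s6 --x--> s6
s6 --y--> s5
s5 --x--> s6
s6 --y--> s5
s5 --y--> s6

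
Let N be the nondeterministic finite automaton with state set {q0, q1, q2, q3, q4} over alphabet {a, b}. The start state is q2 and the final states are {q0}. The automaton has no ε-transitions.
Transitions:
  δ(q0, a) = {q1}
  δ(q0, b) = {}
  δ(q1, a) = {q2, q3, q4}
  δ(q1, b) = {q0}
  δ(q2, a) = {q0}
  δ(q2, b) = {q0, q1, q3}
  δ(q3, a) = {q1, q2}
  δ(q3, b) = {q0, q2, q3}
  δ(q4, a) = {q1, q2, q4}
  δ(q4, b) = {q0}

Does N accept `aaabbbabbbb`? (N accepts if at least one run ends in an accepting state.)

accepted

Start: {q2}
read a: {q0}
read a: {q1}
read a: {q2, q3, q4}
read b: {q0, q1, q2, q3}
read b: {q0, q1, q2, q3}
read b: {q0, q1, q2, q3}
read a: {q0, q1, q2, q3, q4}
read b: {q0, q1, q2, q3}
read b: {q0, q1, q2, q3}
read b: {q0, q1, q2, q3}
read b: {q0, q1, q2, q3}
Reachable ∩ accepting = {q0} — nonempty.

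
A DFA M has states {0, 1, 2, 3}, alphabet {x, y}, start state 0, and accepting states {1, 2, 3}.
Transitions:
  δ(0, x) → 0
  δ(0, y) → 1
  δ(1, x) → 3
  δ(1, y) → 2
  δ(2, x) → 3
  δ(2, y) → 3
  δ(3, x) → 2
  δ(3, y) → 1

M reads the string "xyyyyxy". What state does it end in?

1

0 --x--> 0
0 --y--> 1
1 --y--> 2
2 --y--> 3
3 --y--> 1
1 --x--> 3
3 --y--> 1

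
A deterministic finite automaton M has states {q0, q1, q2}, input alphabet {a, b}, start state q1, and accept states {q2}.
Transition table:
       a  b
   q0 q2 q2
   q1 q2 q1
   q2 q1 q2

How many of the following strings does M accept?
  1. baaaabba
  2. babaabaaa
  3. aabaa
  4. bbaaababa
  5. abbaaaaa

baaaabba: accepted
babaabaaa: rejected
aabaa: rejected
bbaaababa: accepted
abbaaaaa: rejected

2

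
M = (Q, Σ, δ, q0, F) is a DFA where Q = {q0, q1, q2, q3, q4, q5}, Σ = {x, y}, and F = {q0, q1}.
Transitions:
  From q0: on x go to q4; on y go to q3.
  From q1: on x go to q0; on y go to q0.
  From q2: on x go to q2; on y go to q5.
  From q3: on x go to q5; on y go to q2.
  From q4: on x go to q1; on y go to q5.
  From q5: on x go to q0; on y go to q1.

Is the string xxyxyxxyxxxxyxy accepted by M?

q0 --x--> q4
q4 --x--> q1
q1 --y--> q0
q0 --x--> q4
q4 --y--> q5
q5 --x--> q0
q0 --x--> q4
q4 --y--> q5
q5 --x--> q0
q0 --x--> q4
q4 --x--> q1
q1 --x--> q0
q0 --y--> q3
q3 --x--> q5
q5 --y--> q1
End in state q1, which is an accepting state.

accepted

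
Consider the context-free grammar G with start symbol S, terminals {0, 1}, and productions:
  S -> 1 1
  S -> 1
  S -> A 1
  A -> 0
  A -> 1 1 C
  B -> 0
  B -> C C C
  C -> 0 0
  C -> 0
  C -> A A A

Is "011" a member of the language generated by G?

no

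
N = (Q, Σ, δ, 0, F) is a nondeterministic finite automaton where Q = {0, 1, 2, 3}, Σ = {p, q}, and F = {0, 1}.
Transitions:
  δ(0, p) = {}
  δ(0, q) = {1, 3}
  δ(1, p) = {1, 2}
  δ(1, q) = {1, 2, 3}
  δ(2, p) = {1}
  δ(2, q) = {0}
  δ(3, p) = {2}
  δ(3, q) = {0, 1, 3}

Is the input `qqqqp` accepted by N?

Start: {0}
read q: {1, 3}
read q: {0, 1, 2, 3}
read q: {0, 1, 2, 3}
read q: {0, 1, 2, 3}
read p: {1, 2}
Reachable ∩ accepting = {1} — nonempty.

accepted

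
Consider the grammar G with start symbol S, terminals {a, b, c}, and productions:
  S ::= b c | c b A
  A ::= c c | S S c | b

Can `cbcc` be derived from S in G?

S ⇒ cbA ⇒ cbcc

yes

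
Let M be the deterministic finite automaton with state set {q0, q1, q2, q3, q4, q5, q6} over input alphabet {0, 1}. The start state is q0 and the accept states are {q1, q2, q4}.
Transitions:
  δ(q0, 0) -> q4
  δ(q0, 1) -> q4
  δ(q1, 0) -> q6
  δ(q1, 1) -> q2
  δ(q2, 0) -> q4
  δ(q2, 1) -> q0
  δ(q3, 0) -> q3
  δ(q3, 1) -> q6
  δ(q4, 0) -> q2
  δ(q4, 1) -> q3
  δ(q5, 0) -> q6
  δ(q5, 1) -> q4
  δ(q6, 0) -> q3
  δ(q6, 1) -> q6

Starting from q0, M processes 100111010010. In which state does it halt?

q3

q0 --1--> q4
q4 --0--> q2
q2 --0--> q4
q4 --1--> q3
q3 --1--> q6
q6 --1--> q6
q6 --0--> q3
q3 --1--> q6
q6 --0--> q3
q3 --0--> q3
q3 --1--> q6
q6 --0--> q3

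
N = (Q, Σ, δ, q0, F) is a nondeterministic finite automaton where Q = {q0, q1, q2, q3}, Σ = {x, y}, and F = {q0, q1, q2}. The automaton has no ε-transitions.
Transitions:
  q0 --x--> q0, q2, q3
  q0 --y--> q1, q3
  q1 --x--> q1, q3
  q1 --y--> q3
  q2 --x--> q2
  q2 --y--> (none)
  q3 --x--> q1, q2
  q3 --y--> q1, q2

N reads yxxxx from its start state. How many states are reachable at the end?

3

Start: {q0}
read y: {q1, q3}
read x: {q1, q2, q3}
read x: {q1, q2, q3}
read x: {q1, q2, q3}
read x: {q1, q2, q3}
Final reachable set {q1, q2, q3} has 3 states.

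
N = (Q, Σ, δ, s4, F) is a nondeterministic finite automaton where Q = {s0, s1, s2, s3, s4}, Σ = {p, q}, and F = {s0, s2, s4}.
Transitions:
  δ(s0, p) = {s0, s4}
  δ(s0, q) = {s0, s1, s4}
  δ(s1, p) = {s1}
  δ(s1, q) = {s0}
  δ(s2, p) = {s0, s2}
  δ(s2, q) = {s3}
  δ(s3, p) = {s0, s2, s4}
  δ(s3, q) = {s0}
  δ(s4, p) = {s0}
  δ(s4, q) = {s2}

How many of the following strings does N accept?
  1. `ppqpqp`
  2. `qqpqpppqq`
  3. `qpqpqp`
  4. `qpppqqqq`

`ppqpqp`: accepted
`qqpqpppqq`: accepted
`qpqpqp`: accepted
`qpppqqqq`: accepted

4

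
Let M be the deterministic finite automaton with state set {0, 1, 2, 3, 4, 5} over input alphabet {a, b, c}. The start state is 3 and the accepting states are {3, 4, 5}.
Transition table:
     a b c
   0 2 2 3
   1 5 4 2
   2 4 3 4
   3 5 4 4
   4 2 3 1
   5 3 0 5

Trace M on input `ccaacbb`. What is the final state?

4

3 --c--> 4
4 --c--> 1
1 --a--> 5
5 --a--> 3
3 --c--> 4
4 --b--> 3
3 --b--> 4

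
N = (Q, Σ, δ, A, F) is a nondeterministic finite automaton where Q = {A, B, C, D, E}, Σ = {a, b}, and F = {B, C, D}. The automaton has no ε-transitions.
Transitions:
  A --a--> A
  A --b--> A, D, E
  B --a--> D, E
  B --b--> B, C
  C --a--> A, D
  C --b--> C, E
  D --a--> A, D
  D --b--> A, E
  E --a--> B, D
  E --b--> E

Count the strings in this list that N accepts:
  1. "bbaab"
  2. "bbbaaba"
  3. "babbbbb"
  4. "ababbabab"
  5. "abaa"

"bbaab": accepted
"bbbaaba": accepted
"babbbbb": accepted
"ababbabab": accepted
"abaa": accepted

5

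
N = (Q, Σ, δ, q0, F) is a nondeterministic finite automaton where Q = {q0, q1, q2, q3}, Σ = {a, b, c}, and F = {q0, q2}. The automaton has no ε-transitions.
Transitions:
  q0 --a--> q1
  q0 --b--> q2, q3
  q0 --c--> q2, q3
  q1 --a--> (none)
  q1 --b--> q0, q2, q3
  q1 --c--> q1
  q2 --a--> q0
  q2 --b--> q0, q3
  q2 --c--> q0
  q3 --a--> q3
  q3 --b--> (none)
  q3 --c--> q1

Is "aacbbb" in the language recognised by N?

rejected

Start: {q0}
read a: {q1}
read a: {}
The reachable set is empty and stays empty for the remaining 4 symbols.
Reachable ∩ accepting = {} — empty.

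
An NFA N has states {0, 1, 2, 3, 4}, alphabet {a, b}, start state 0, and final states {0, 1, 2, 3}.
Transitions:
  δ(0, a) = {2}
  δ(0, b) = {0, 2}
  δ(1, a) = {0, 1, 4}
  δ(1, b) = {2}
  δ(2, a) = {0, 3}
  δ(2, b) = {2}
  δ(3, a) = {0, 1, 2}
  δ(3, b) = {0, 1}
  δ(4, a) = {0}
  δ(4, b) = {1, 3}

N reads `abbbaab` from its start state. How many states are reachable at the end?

Start: {0}
read a: {2}
read b: {2}
read b: {2}
read b: {2}
read a: {0, 3}
read a: {0, 1, 2}
read b: {0, 2}
Final reachable set {0, 2} has 2 states.

2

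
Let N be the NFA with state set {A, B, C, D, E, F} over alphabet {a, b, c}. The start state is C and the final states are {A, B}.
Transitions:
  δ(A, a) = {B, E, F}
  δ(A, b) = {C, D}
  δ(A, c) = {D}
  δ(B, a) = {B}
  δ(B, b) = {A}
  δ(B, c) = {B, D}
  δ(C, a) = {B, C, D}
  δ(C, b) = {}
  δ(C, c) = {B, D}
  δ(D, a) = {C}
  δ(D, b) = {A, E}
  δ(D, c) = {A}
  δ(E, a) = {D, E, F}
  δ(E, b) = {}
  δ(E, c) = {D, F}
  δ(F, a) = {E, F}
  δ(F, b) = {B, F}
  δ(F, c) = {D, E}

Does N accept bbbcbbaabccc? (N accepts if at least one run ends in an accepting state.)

rejected

Start: {C}
read b: {}
The reachable set is empty and stays empty for the remaining 11 symbols.
Reachable ∩ accepting = {} — empty.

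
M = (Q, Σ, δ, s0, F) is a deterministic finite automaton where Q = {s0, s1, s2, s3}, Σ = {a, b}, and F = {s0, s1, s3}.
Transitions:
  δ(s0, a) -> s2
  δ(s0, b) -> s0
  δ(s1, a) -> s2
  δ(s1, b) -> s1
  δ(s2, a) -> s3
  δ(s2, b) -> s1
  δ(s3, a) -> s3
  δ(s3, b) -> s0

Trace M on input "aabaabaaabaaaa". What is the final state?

s3

s0 --a--> s2
s2 --a--> s3
s3 --b--> s0
s0 --a--> s2
s2 --a--> s3
s3 --b--> s0
s0 --a--> s2
s2 --a--> s3
s3 --a--> s3
s3 --b--> s0
s0 --a--> s2
s2 --a--> s3
s3 --a--> s3
s3 --a--> s3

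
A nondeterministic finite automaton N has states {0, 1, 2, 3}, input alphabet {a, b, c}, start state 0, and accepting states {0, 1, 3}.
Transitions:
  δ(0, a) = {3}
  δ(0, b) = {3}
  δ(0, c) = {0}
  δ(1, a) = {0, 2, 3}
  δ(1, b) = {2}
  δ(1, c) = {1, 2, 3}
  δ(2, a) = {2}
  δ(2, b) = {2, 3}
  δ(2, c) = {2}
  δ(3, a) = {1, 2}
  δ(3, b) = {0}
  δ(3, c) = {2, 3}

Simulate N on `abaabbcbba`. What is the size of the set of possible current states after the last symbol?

Start: {0}
read a: {3}
read b: {0}
read a: {3}
read a: {1, 2}
read b: {2, 3}
read b: {0, 2, 3}
read c: {0, 2, 3}
read b: {0, 2, 3}
read b: {0, 2, 3}
read a: {1, 2, 3}
Final reachable set {1, 2, 3} has 3 states.

3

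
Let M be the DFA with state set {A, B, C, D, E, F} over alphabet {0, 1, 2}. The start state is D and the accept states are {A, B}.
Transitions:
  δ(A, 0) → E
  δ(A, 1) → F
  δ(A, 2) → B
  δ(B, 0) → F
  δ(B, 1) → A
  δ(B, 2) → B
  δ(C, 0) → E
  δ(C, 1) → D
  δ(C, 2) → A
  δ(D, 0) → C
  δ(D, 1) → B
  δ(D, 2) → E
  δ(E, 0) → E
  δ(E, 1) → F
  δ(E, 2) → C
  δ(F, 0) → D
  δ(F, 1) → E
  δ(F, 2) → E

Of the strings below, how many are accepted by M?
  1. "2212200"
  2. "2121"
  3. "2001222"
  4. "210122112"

"2212200": rejected
"2121": rejected
"2001222": accepted
"210122112": rejected

1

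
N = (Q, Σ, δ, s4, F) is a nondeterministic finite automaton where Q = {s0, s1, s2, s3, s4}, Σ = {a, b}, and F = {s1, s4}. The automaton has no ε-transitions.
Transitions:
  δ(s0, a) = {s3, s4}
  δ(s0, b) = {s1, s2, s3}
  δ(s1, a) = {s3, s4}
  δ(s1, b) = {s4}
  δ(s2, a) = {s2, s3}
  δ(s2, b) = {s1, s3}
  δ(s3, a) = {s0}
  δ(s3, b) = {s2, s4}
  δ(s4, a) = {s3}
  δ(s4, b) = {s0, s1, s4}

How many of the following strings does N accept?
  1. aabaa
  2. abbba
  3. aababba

3

aabaa: accepted
abbba: accepted
aababba: accepted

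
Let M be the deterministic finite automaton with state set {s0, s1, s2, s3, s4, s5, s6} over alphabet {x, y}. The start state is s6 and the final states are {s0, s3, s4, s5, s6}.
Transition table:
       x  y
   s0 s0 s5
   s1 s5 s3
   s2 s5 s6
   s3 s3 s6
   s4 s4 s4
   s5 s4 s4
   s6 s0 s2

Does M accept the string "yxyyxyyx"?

s6 --y--> s2
s2 --x--> s5
s5 --y--> s4
s4 --y--> s4
s4 --x--> s4
s4 --y--> s4
s4 --y--> s4
s4 --x--> s4
End in state s4, which is an accepting state.

accepted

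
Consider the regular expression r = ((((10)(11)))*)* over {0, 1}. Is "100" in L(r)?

no

100 cannot be split into zero or more pieces each matching (((10)(11)))*.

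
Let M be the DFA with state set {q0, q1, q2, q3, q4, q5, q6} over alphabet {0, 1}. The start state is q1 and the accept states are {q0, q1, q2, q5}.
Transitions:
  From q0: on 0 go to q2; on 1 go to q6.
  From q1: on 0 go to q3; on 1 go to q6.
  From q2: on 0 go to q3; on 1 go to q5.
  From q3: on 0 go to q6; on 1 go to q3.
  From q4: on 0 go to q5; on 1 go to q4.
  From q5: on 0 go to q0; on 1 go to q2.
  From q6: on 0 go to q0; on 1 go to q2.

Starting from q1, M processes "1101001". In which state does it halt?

q6

q1 --1--> q6
q6 --1--> q2
q2 --0--> q3
q3 --1--> q3
q3 --0--> q6
q6 --0--> q0
q0 --1--> q6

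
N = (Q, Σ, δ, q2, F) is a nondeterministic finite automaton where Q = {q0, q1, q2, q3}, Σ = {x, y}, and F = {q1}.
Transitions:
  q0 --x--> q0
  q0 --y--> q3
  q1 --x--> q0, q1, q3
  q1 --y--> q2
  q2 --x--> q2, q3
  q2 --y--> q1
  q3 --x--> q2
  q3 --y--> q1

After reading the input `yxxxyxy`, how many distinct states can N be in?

Start: {q2}
read y: {q1}
read x: {q0, q1, q3}
read x: {q0, q1, q2, q3}
read x: {q0, q1, q2, q3}
read y: {q1, q2, q3}
read x: {q0, q1, q2, q3}
read y: {q1, q2, q3}
Final reachable set {q1, q2, q3} has 3 states.

3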